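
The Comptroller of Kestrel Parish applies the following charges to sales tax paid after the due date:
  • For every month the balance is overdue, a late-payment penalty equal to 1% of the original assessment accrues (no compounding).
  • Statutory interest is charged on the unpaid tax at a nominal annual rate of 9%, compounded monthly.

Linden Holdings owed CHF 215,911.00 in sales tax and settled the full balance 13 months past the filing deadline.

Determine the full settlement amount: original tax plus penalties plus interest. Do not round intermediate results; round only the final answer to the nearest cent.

Late-payment penalty = 1% × CHF 215,911.00 × 13 mo = CHF 28,068.43
Interest (9%/yr ÷ 12 = 0.75%/month): CHF 215,911.00 × ((1 + 0.0075)^13 − 1) = CHF 22,025.1781…
Total = CHF 215,911.00 + CHF 28,068.4300 + CHF 22,025.1781… = CHF 266,004.61

CHF 266,004.61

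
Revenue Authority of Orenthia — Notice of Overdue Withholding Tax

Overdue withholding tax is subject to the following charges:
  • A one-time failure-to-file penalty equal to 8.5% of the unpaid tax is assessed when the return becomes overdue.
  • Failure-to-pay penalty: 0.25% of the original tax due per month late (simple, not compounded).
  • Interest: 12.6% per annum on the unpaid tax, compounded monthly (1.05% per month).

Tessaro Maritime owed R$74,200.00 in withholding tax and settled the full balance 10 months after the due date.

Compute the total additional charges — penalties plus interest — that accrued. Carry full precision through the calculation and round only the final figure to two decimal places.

Failure-to-file penalty: 8.5% × R$74,200.00 = R$6,307.00
Failure-to-pay penalty = 0.25% × R$74,200.00 × 10 mo = R$1,855.00
Interest: R$74,200.00 × ((1 + 0.0105)^10 − 1) = R$74,200.00 × 0.1101028… = R$8,169.6241…
Penalties + interest = R$8,162.0000 + R$8,169.6241… = R$16,331.62

R$16,331.62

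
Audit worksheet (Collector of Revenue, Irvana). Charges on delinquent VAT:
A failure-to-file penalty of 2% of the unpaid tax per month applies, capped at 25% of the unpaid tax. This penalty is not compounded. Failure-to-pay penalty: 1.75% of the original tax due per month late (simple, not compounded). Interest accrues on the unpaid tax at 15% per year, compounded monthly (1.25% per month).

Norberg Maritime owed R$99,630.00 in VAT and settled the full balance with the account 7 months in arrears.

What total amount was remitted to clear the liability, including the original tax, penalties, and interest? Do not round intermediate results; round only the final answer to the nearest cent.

R$134,834.31

Failure-to-file: 7 × 2% × R$99,630.00 = R$13,948.20 (under the 25% cap)
Failure-to-pay penalty = 1.75% × R$99,630.00 × 7 mo = R$12,204.68…
Interest: R$99,630.00 × ((1 + 0.0125)^7 − 1) = R$99,630.00 × 0.0908505… = R$9,051.4324…
Total = R$99,630.00 + R$26,152.8750 + R$9,051.4324… = R$134,834.31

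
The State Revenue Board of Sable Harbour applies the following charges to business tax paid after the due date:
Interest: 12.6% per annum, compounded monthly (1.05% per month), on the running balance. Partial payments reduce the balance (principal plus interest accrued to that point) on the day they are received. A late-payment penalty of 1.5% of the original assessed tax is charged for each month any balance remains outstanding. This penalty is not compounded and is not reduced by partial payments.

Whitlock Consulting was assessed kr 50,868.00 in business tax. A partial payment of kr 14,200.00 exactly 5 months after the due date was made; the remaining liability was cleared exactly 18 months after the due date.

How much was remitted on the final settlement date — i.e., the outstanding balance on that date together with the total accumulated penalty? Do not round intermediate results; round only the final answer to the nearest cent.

Balance at month 5: kr 50,868.0000 × (1 + 0.0105)^5 = kr 53,595.2439…
After kr 14,200.00 payment: kr 53,595.2439… − kr 14,200.00 = kr 39,395.2439…
Balance at month 18: kr 39,395.2439… × (1 + 0.0105)^13 = kr 45,124.8661…
Penalty: 18 × 1.5% × kr 50,868.00 = kr 13,734.36
Final settlement = outstanding balance + penalty = kr 45,124.8661… + kr 13,734.36 = kr 58,859.23

kr 58,859.23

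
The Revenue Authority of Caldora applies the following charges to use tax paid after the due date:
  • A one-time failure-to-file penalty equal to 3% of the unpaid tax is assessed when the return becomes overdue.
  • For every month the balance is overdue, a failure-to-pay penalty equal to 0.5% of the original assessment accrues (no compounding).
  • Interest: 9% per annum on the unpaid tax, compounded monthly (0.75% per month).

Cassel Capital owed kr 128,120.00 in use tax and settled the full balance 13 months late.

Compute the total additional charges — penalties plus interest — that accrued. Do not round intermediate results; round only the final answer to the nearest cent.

Failure-to-file penalty: 3% × kr 128,120.00 = kr 3,843.60
Failure-to-pay penalty = 0.5% × kr 128,120.00 × 13 mo = kr 8,327.80
Interest: kr 128,120.00 × ((1 + 0.0075)^13 − 1) = kr 128,120.00 × 0.1020104… = kr 13,069.5788…
Penalties + interest = kr 12,171.4000 + kr 13,069.5788… = kr 25,240.98

kr 25,240.98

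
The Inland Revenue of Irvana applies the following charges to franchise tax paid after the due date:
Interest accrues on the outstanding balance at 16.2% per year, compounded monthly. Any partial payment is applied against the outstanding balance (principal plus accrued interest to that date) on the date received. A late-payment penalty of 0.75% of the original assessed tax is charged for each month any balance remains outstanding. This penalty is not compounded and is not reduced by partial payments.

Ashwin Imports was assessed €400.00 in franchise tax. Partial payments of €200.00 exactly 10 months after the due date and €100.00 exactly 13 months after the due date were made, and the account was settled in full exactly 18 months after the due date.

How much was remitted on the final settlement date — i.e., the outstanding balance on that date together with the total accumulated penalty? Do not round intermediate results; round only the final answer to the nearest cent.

Monthly rate = 16.2% ÷ 12 = 1.35%
Balance at month 10: €400.0000 × (1 + 0.0135)^10 = €457.4014…
After €200.00 payment: €457.4014… − €200.00 = €257.4014…
Balance at month 13: €257.4014… × (1 + 0.0135)^3 = €267.9676…
After €100.00 payment: €267.9676… − €100.00 = €167.9676…
Balance at month 18: €167.9676… × (1 + 0.0135)^5 = €179.6157…
Penalty: 18 × 0.75% × €400.00 = €54.00
Final settlement = outstanding balance + penalty = €179.6157… + €54.00 = €233.62

€233.62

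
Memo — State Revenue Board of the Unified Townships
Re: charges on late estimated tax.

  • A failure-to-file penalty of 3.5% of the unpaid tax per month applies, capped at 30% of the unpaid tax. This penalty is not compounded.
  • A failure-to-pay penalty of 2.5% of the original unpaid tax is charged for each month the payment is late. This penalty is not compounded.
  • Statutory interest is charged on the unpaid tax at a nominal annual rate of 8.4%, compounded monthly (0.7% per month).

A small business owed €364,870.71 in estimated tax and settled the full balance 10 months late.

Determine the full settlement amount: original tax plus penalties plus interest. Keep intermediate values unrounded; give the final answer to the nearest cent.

Failure-to-file: 10 × 3.5% × €364,870.71 = €127,704.75…, capped at 30% × €364,870.71 = €109,461.21…
Failure-to-pay penalty = 2.5% × €364,870.71 × 10 mo = €91,217.68…
Interest: €364,870.71 × ((1 + 0.007)^10 − 1) = €364,870.71 × 0.0722467… = €26,360.6932…
Total = €364,870.71 + €200,678.8905 + €26,360.6932… = €591,910.29

€591,910.29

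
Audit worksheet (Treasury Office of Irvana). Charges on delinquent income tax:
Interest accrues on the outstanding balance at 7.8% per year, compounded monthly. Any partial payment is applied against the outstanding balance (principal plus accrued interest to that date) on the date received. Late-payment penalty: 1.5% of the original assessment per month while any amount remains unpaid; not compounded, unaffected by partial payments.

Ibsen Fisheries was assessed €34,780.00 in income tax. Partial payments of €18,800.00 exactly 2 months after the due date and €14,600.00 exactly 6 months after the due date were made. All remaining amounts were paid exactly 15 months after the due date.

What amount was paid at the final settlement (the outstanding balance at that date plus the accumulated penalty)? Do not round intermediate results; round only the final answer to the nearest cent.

Monthly rate = 7.8% ÷ 12 = 0.65%
Balance at month 2: €34,780.0000 × (1 + 0.0065)^2 = €35,233.6095…
After €18,800.00 payment: €35,233.6095… − €18,800.00 = €16,433.6095…
Balance at month 6: €16,433.6095… × (1 + 0.0065)^4 = €16,865.0673…
After €14,600.00 payment: €16,865.0673… − €14,600.00 = €2,265.0673…
Balance at month 15: €2,265.0673… × (1 + 0.0065)^9 = €2,401.0717…
Penalty: 15 × 1.5% × €34,780.00 = €7,825.50
Final settlement = outstanding balance + penalty = €2,401.0717… + €7,825.50 = €10,226.57

€10,226.57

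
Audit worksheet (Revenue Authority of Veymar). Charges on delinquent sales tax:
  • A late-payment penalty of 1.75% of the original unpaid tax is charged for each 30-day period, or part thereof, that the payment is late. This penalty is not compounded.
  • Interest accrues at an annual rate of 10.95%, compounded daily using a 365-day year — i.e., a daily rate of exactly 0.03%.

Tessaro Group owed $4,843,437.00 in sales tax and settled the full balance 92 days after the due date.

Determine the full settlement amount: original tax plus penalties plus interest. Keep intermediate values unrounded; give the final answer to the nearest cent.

Penalty periods: ⌈92/30⌉ = 4; penalty = 4 × 1.75% × $4,843,437.00 = $339,040.59
Interest: $4,843,437.00 × ((1 + 0.0003)^92 − 1) = $4,843,437.00 × 0.02798015… = $135,520.1103…
Total = $4,843,437.00 + $339,040.5900 + $135,520.1103… = $5,317,997.70

$5,317,997.70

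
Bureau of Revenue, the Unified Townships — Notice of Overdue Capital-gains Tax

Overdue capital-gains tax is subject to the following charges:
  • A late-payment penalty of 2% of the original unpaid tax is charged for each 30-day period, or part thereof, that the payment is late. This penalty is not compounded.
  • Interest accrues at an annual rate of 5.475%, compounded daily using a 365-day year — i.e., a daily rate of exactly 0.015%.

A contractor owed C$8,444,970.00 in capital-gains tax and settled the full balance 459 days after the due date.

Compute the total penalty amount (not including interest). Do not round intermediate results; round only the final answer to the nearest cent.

Penalty periods: ⌈459/30⌉ = 16; penalty = 16 × 2% × C$8,444,970.00 = C$2,702,390.40

C$2,702,390.40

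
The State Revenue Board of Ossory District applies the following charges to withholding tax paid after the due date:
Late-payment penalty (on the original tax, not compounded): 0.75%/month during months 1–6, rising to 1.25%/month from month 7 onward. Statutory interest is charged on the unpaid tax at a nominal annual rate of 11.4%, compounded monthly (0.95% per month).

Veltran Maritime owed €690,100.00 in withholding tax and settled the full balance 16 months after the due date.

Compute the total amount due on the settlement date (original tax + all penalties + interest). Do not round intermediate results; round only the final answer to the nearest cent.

€920,127.79

Penalty, months 1–6: 6 × 0.75% × €690,100.00 = €31,054.50
Penalty, months 7–16: 10 × 1.25% × €690,100.00 = €86,262.50
Interest: €690,100.00 × ((1 + 0.0095)^16 − 1) = €690,100.00 × 0.1633253… = €112,710.7881…
Total = €690,100.00 + €117,317.0000 + €112,710.7881… = €920,127.79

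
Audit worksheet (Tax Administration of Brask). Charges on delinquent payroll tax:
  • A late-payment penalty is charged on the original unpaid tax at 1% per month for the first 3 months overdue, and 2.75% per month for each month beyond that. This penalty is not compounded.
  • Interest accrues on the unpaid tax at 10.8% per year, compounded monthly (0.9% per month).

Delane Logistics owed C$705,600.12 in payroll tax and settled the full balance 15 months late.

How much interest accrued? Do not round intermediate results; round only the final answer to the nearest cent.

C$101,497.64

Interest: C$705,600.12 × ((1 + 0.009)^15 − 1) = C$705,600.12 × 0.1438458… = C$101,497.6355…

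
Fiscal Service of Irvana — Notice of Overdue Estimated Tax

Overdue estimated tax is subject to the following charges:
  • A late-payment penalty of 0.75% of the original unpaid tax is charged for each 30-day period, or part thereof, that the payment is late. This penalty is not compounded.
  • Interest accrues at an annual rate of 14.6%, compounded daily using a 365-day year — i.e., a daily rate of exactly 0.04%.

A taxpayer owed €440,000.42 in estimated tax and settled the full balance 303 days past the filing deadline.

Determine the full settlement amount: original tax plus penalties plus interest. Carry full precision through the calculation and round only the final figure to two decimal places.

Penalty periods: ⌈303/30⌉ = 11; penalty = 11 × 0.75% × €440,000.42 = €36,300.03…
Interest: €440,000.42 × ((1 + 0.0004)^303 − 1) = €440,000.42 × 0.12882330… = €56,682.3080…
Total = €440,000.42 + €36,300.0347… + €56,682.3080… = €532,982.76

€532,982.76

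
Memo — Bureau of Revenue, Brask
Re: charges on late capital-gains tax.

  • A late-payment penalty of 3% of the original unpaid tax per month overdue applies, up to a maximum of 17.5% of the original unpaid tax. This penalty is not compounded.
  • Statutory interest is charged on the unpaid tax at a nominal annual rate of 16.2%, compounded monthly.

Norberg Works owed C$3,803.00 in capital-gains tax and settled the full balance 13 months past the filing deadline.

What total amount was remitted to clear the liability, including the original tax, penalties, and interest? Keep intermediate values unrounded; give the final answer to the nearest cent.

Penalty (uncapped): 13 × 3% × C$3,803.00 = C$1,483.17; cap = 17.5% × C$3,803.00 = C$665.53… → penalty = C$665.53…
Interest (16.2%/yr ÷ 12 = 1.35%/month): C$3,803.00 × ((1 + 0.0135)^13 − 1) = C$724.2566…
Total = C$3,803.00 + C$665.5250 + C$724.2566… = C$5,192.78

C$5,192.78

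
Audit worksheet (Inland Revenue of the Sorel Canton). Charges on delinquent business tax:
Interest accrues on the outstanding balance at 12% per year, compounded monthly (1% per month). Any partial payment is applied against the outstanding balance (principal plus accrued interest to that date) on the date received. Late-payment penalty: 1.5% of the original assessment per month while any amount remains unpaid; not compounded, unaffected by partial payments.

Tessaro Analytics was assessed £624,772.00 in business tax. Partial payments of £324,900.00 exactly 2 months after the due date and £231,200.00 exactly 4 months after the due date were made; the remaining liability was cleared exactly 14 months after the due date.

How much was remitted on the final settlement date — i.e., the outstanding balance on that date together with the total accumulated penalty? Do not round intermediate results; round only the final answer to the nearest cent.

Balance at month 2: £624,772.0000 × (1 + 0.01)^2 = £637,329.9172
After £324,900.00 payment: £637,329.9172 − £324,900.00 = £312,429.9172
Balance at month 4: £312,429.9172 × (1 + 0.01)^2 = £318,709.7585…
After £231,200.00 payment: £318,709.7585… − £231,200.00 = £87,509.7585…
Balance at month 14: £87,509.7585… × (1 + 0.01)^10 = £96,665.2155…
Penalty: 14 × 1.5% × £624,772.00 = £131,202.12
Final settlement = outstanding balance + penalty = £96,665.2155… + £131,202.12 = £227,867.34

£227,867.34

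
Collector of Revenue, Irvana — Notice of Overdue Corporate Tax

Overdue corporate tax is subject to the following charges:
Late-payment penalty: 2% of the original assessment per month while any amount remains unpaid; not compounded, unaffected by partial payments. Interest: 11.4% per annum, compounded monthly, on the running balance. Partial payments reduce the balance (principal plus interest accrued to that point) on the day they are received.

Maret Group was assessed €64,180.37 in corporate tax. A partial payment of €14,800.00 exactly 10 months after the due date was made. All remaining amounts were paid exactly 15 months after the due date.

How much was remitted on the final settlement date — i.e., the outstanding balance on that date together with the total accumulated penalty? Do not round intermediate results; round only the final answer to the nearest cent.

€77,697.65

Monthly rate = 11.4% ÷ 12 = 0.95%
Balance at month 10: €64,180.3700 × (1 + 0.0095)^10 = €70,544.8719…
After €14,800.00 payment: €70,544.8719… − €14,800.00 = €55,744.8719…
Balance at month 15: €55,744.8719… × (1 + 0.0095)^5 = €58,443.5433…
Penalty: 15 × 2% × €64,180.37 = €19,254.11…
Final settlement = outstanding balance + penalty = €58,443.5433… + €19,254.11… = €77,697.65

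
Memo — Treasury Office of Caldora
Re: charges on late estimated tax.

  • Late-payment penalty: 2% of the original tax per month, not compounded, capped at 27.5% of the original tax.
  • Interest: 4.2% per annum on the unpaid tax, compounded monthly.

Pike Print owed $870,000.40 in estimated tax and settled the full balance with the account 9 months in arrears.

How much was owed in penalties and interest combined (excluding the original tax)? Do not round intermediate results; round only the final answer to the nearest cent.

$184,391.90

Penalty: 9 × 2% × $870,000.40 = $156,600.07… (below the 27.5% cap of $239,250.11)
Interest (4.2%/yr ÷ 12 = 0.35%/month): $870,000.40 × ((1 + 0.0035)^9 − 1) = $27,791.8326…
Penalties + interest = $156,600.0720 + $27,791.8326… = $184,391.90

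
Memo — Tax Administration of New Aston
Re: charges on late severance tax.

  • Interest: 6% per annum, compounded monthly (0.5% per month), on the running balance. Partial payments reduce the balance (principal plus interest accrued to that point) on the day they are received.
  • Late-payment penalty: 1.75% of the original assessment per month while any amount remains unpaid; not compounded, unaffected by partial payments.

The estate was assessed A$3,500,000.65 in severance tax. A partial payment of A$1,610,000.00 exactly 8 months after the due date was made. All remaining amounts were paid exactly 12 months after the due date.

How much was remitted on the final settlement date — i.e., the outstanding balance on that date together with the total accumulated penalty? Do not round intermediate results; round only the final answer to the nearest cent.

Balance at month 8: A$3,500,000.6500 × (1 + 0.005)^8 = A$3,642,475.3302…
After A$1,610,000.00 payment: A$3,642,475.3302… − A$1,610,000.00 = A$2,032,475.3302…
Balance at month 12: A$2,032,475.3302… × (1 + 0.005)^4 = A$2,073,430.7256…
Penalty: 12 × 1.75% × A$3,500,000.65 = A$735,000.14…
Final settlement = outstanding balance + penalty = A$2,073,430.7256… + A$735,000.14… = A$2,808,430.86

A$2,808,430.86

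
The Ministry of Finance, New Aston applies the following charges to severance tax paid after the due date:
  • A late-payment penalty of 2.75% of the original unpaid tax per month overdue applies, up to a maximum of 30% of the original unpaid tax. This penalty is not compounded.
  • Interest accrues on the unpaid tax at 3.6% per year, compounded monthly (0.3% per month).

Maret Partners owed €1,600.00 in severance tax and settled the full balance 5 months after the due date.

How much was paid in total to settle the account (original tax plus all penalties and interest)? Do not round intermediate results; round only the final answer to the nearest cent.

€1,844.14

Penalty: 5 × 2.75% × €1,600.00 = €220.00 (below the 30% cap of €480.00)
Interest: €1,600.00 × ((1 + 0.003)^5 − 1) = €1,600.00 × 0.0150903… = €24.1444…
Total = €1,600.00 + €220.0000 + €24.1444… = €1,844.14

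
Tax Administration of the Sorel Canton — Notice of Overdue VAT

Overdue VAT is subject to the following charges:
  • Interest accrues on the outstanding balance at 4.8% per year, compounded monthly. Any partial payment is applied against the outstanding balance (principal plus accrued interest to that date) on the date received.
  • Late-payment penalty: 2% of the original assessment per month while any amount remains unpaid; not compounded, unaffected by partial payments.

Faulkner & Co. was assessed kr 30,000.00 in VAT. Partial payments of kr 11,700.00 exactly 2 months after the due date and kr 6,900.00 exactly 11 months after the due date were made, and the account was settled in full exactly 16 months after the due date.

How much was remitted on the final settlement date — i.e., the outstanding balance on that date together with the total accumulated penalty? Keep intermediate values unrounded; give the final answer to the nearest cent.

kr 22,167.07

Monthly rate = 4.8% ÷ 12 = 0.4%
Balance at month 2: kr 30,000.0000 × (1 + 0.004)^2 = kr 30,240.4800
After kr 11,700.00 payment: kr 30,240.4800 − kr 11,700.00 = kr 18,540.4800
Balance at month 11: kr 18,540.4800 × (1 + 0.004)^9 = kr 19,218.7169…
After kr 6,900.00 payment: kr 19,218.7169… − kr 6,900.00 = kr 12,318.7169…
Balance at month 16: kr 12,318.7169… × (1 + 0.004)^5 = kr 12,567.0701…
Penalty: 16 × 2% × kr 30,000.00 = kr 9,600.00
Final settlement = outstanding balance + penalty = kr 12,567.0701… + kr 9,600.00 = kr 22,167.07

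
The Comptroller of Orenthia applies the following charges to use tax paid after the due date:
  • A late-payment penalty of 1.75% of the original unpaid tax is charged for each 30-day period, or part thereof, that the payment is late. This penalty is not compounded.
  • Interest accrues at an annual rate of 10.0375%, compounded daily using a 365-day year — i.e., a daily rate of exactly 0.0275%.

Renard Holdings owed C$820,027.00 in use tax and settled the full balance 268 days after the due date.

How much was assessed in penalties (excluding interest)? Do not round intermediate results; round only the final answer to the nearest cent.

Penalty periods: ⌈268/30⌉ = 9; penalty = 9 × 1.75% × C$820,027.00 = C$129,154.25…

C$129,154.25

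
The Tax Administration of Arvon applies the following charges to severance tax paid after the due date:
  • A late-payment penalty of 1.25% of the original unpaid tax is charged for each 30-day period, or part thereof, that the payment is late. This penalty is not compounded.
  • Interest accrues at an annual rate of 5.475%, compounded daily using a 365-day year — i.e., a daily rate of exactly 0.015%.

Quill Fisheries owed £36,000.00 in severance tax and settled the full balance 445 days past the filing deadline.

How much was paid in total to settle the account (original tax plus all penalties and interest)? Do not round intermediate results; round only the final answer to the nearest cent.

£45,234.82

Penalty periods: ⌈445/30⌉ = 15; penalty = 15 × 1.25% × £36,000.00 = £6,750.00
Interest: £36,000.00 × ((1 + 0.00015)^445 − 1) = £36,000.00 × 0.06902284… = £2,484.8221…
Total = £36,000.00 + £6,750.0000 + £2,484.8221… = £45,234.82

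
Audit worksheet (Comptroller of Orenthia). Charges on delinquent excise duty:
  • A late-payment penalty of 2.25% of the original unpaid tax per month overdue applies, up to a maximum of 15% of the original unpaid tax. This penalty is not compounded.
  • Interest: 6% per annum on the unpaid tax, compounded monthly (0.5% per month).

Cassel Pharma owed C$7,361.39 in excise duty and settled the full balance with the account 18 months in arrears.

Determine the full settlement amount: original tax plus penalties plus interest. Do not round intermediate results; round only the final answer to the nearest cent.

C$9,157.05

Penalty (uncapped): 18 × 2.25% × C$7,361.39 = C$2,981.36…; cap = 15% × C$7,361.39 = C$1,104.21… → penalty = C$1,104.21…
Interest: C$7,361.39 × ((1 + 0.005)^18 − 1) = C$7,361.39 × 0.0939289… = C$691.4476…
Total = C$7,361.39 + C$1,104.2085 + C$691.4476… = C$9,157.05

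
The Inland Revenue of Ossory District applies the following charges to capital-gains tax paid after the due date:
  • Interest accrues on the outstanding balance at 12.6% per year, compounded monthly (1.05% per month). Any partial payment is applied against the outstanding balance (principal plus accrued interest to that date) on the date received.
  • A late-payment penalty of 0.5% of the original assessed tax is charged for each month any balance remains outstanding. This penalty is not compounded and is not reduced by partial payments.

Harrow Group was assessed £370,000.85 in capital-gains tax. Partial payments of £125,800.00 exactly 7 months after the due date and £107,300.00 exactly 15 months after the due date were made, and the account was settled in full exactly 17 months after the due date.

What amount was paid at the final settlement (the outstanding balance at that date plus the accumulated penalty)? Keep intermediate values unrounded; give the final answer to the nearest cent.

Balance at month 7: £370,000.8500 × (1 + 0.0105)^7 = £398,067.7066…
After £125,800.00 payment: £398,067.7066… − £125,800.00 = £272,267.7066…
Balance at month 15: £272,267.7066… × (1 + 0.0105)^8 = £295,996.5683…
After £107,300.00 payment: £295,996.5683… − £107,300.00 = £188,696.5683…
Balance at month 17: £188,696.5683… × (1 + 0.0105)^2 = £192,680.0000…
Penalty: 17 × 0.5% × £370,000.85 = £31,450.07…
Final settlement = outstanding balance + penalty = £192,680.0000… + £31,450.07… = £224,130.07

£224,130.07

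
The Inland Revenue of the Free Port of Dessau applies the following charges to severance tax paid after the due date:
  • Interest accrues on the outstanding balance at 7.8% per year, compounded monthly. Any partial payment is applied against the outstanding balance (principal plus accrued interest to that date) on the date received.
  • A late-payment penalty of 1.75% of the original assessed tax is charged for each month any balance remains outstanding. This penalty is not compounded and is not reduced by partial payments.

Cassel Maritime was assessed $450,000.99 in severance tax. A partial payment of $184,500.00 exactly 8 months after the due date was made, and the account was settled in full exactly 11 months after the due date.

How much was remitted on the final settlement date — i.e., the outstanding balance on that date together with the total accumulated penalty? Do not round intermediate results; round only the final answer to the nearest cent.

Monthly rate = 7.8% ÷ 12 = 0.65%
Balance at month 8: $450,000.9900 × (1 + 0.0065)^8 = $473,940.3697…
After $184,500.00 payment: $473,940.3697… − $184,500.00 = $289,440.3697…
Balance at month 11: $289,440.3697… × (1 + 0.0065)^3 = $295,121.2230…
Penalty: 11 × 1.75% × $450,000.99 = $86,625.19…
Final settlement = outstanding balance + penalty = $295,121.2230… + $86,625.19… = $381,746.41

$381,746.41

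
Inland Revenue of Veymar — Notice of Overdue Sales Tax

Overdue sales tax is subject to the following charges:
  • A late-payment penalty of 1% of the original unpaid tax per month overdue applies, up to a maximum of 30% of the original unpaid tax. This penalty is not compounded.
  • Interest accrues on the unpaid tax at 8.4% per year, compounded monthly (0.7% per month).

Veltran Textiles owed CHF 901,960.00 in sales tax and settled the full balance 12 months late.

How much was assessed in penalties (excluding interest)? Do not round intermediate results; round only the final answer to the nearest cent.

CHF 108,235.20

Penalty: 12 × 1% × CHF 901,960.00 = CHF 108,235.20 (below the 30% cap of CHF 270,588.00)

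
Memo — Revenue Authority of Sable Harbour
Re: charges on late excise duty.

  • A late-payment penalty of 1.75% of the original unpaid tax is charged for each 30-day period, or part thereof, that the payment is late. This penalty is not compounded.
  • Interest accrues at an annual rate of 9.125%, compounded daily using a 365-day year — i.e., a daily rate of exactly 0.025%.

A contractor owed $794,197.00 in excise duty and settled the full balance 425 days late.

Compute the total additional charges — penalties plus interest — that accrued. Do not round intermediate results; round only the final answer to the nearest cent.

$297,494.36

Penalty periods: ⌈425/30⌉ = 15; penalty = 15 × 1.75% × $794,197.00 = $208,476.71…
Interest: $794,197.00 × ((1 + 0.00025)^425 − 1) = $794,197.00 × 0.11208510… = $89,017.6495…
Penalties + interest = $208,476.7125 + $89,017.6495… = $297,494.36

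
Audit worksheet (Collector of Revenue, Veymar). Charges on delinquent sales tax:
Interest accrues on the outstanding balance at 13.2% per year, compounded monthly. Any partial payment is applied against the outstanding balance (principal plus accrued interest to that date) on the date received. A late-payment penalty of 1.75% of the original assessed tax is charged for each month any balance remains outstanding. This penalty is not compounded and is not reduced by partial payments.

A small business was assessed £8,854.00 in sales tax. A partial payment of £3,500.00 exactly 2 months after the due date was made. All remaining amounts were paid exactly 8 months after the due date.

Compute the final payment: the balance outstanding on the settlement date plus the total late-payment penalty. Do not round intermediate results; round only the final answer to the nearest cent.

£7,165.93

Monthly rate = 13.2% ÷ 12 = 1.1%
Balance at month 2: £8,854.0000 × (1 + 0.011)^2 = £9,049.8593…
After £3,500.00 payment: £9,049.8593… − £3,500.00 = £5,549.8593…
Balance at month 8: £5,549.8593… × (1 + 0.011)^6 = £5,926.3720…
Penalty: 8 × 1.75% × £8,854.00 = £1,239.56
Final settlement = outstanding balance + penalty = £5,926.3720… + £1,239.56 = £7,165.93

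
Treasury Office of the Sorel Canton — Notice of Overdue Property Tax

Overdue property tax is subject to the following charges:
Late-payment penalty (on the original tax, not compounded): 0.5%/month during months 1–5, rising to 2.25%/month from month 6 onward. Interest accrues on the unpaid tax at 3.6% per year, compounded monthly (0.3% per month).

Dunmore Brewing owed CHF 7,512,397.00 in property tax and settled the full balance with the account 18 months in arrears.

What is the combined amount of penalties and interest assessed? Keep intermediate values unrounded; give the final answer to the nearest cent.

CHF 2,801,367.45

Penalty, months 1–5: 5 × 0.5% × CHF 7,512,397.00 = CHF 187,809.93…
Penalty, months 6–18: 13 × 2.25% × CHF 7,512,397.00 = CHF 2,197,376.12…
Interest: CHF 7,512,397.00 × ((1 + 0.003)^18 − 1) = CHF 7,512,397.00 × 0.0553993… = CHF 416,181.3996…
Penalties + interest = CHF 2,385,186.0475 + CHF 416,181.3996… = CHF 2,801,367.45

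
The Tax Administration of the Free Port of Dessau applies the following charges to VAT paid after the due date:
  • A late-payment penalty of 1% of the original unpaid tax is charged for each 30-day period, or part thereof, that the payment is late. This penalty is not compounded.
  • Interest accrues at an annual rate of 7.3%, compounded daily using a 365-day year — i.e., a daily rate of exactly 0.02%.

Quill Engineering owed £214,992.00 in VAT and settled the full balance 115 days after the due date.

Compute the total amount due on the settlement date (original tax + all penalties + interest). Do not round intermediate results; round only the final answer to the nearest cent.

Penalty periods: ⌈115/30⌉ = 4; penalty = 4 × 1% × £214,992.00 = £8,599.68
Interest: £214,992.00 × ((1 + 0.0002)^115 − 1) = £214,992.00 × 0.02326419… = £5,001.6140…
Total = £214,992.00 + £8,599.6800 + £5,001.6140… = £228,593.29

£228,593.29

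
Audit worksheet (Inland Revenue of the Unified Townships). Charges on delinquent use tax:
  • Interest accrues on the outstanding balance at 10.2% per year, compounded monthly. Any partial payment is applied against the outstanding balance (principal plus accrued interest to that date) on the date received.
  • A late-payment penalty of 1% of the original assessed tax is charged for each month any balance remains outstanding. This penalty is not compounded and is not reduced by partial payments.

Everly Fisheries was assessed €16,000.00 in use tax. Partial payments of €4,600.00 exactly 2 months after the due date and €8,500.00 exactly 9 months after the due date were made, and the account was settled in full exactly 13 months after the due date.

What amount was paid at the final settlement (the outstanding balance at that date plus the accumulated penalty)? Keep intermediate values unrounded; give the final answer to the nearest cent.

€6,099.48

Monthly rate = 10.2% ÷ 12 = 0.85%
Balance at month 2: €16,000.0000 × (1 + 0.0085)^2 = €16,273.1560
After €4,600.00 payment: €16,273.1560 − €4,600.00 = €11,673.1560
Balance at month 9: €11,673.1560 × (1 + 0.0085)^7 = €12,385.6729…
After €8,500.00 payment: €12,385.6729… − €8,500.00 = €3,885.6729…
Balance at month 13: €3,885.6729… × (1 + 0.0085)^4 = €4,019.4798…
Penalty: 13 × 1% × €16,000.00 = €2,080.00
Final settlement = outstanding balance + penalty = €4,019.4798… + €2,080.00 = €6,099.48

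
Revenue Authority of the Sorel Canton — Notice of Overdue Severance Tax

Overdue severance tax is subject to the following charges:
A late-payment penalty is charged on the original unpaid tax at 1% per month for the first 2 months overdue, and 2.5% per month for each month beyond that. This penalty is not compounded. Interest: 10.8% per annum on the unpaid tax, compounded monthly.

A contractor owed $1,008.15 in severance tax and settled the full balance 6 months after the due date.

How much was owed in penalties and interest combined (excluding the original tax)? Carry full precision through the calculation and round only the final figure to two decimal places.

Penalty, months 1–2: 2 × 1% × $1,008.15 = $20.16…
Penalty, months 3–6: 4 × 2.5% × $1,008.15 = $100.82…
Interest (10.8%/yr ÷ 12 = 0.9%/month): $1,008.15 × ((1 + 0.009)^6 − 1) = $55.6798…
Penalties + interest = $120.9780 + $55.6798… = $176.66

$176.66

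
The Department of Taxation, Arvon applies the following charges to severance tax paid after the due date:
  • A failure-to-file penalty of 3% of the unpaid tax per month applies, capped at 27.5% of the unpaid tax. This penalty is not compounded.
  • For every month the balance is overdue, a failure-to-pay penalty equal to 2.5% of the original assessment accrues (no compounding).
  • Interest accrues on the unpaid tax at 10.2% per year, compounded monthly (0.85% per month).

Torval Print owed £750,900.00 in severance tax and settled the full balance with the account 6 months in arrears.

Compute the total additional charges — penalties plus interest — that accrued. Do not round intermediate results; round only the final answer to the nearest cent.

Failure-to-file: 6 × 3% × £750,900.00 = £135,162.00 (under the 27.5% cap)
Failure-to-pay penalty: 6 × 2.5% × £750,900.00 = £112,635.00
Interest: £750,900.00 × ((1 + 0.0085)^6 − 1) = £750,900.00 × 0.0520961… = £39,118.9698…
Penalties + interest = £247,797.0000 + £39,118.9698… = £286,915.97

£286,915.97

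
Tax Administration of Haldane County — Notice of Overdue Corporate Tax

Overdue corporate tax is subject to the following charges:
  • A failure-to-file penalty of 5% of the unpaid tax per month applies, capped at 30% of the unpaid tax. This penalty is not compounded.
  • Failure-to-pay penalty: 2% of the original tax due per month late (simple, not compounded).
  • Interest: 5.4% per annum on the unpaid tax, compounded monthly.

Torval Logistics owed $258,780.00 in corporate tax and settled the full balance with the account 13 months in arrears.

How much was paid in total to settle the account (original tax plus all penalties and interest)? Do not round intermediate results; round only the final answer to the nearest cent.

Failure-to-file: 13 × 5% × $258,780.00 = $168,207.00, capped at 30% × $258,780.00 = $77,634.00
Failure-to-pay penalty: 13 × 2% × $258,780.00 = $67,282.80
Interest (5.4%/yr ÷ 12 = 0.45%/month): $258,780.00 × ((1 + 0.0045)^13 − 1) = $15,554.1938…
Total = $258,780.00 + $144,916.8000 + $15,554.1938… = $419,250.99

$419,250.99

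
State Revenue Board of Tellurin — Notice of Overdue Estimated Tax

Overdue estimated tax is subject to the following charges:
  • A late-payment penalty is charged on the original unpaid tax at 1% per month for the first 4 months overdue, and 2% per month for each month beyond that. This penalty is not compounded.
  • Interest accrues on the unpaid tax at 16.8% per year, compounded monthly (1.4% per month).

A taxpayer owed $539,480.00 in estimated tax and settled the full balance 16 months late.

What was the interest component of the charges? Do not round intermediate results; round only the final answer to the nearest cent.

$134,400.10

Interest: $539,480.00 × ((1 + 0.014)^16 − 1) = $539,480.00 × 0.2491290… = $134,400.0956…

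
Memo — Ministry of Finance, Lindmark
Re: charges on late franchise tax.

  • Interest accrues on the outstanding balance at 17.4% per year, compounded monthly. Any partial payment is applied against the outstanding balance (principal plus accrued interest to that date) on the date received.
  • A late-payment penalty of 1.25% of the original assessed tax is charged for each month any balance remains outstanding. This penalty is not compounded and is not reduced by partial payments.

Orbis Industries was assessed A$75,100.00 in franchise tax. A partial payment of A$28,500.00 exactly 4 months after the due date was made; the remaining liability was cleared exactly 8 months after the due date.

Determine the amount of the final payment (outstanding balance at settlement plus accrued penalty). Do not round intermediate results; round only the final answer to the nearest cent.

Monthly rate = 17.4% ÷ 12 = 1.45%
Balance at month 4: A$75,100.0000 × (1 + 0.0145)^4 = A$79,551.4578…
After A$28,500.00 payment: A$79,551.4578… − A$28,500.00 = A$51,051.4578…
Balance at month 8: A$51,051.4578… × (1 + 0.0145)^4 = A$54,077.4685…
Penalty: 8 × 1.25% × A$75,100.00 = A$7,510.00
Final settlement = outstanding balance + penalty = A$54,077.4685… + A$7,510.00 = A$61,587.47

A$61,587.47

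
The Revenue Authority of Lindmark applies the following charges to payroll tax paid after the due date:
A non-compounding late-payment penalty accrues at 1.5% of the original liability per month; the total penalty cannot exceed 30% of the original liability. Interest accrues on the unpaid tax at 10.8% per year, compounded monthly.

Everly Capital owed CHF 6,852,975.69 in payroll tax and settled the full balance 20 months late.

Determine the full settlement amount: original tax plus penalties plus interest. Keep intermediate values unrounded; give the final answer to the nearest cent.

CHF 10,253,790.81

Penalty (uncapped): 20 × 1.5% × CHF 6,852,975.69 = CHF 2,055,892.71…; cap = 30% × CHF 6,852,975.69 = CHF 2,055,892.71… → penalty = CHF 2,055,892.71…
Interest (10.8%/yr ÷ 12 = 0.9%/month): CHF 6,852,975.69 × ((1 + 0.009)^20 − 1) = CHF 1,344,922.4144…
Total = CHF 6,852,975.69 + CHF 2,055,892.7070 + CHF 1,344,922.4144… = CHF 10,253,790.81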